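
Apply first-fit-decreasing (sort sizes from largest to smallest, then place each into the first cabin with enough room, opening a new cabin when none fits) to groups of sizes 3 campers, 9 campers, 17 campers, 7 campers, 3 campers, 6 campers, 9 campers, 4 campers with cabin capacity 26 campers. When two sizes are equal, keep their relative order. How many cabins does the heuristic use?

3

Sorted descending: 17, 9, 9, 7, 6, 4, 3, 3.
  17 → cabin 1 (new)  [load 17/26]
  9 → cabin 1  [load 26/26]
  9 → cabin 2 (new)  [load 9/26]
  7 → cabin 2  [load 16/26]
  6 → cabin 2  [load 22/26]
  4 → cabin 2  [load 26/26]
  3 → cabin 3 (new)  [load 3/26]
  3 → cabin 3  [load 6/26]
3 cabins opened.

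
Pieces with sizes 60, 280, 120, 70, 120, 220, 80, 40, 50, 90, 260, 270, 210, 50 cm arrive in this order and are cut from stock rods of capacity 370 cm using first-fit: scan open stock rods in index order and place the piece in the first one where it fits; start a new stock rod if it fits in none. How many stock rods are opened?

6

  60 → stock rod 1 (new)  [load 60/370]
  280 → stock rod 1  [load 340/370]
  120 → stock rod 2 (new)  [load 120/370]
  70 → stock rod 2  [load 190/370]
  120 → stock rod 2  [load 310/370]
  220 → stock rod 3 (new)  [load 220/370]
  80 → stock rod 3  [load 300/370]
  40 → stock rod 2  [load 350/370]
  50 → stock rod 3  [load 350/370]
  90 → stock rod 4 (new)  [load 90/370]
  260 → stock rod 4  [load 350/370]
  270 → stock rod 5 (new)  [load 270/370]
  210 → stock rod 6 (new)  [load 210/370]
  50 → stock rod 5  [load 320/370]
6 stock rods opened.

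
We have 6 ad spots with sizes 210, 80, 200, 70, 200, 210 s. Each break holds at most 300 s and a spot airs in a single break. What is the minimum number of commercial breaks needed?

Total = 210 + 210 + 200 + 200 + 80 + 70 = 970 s.
Lower bound: ⌈970/300⌉ = 4 commercial breaks.
A packing using 4 commercial breaks:
  break 1: 210 + 80 = 290
  break 2: 210 + 70 = 280
  break 3: 200 = 200
  break 4: 200 = 200
This matches the lower bound, so 4 is optimal.

4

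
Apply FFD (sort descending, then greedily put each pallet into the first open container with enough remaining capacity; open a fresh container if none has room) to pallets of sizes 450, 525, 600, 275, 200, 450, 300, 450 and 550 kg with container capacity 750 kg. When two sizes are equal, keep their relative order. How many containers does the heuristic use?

6

Sorted descending: 600, 550, 525, 450, 450, 450, 300, 275, 200.
  600 → container 1 (new)  [load 600/750]
  550 → container 2 (new)  [load 550/750]
  525 → container 3 (new)  [load 525/750]
  450 → container 4 (new)  [load 450/750]
  450 → container 5 (new)  [load 450/750]
  450 → container 6 (new)  [load 450/750]
  300 → container 4  [load 750/750]
  275 → container 5  [load 725/750]
  200 → container 2  [load 750/750]
6 containers opened.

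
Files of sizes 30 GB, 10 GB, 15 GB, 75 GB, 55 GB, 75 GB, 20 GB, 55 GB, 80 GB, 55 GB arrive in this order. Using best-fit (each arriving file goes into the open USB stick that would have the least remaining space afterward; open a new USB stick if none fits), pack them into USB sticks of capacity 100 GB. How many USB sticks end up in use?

7

  30 → USB stick 1 (new)  [load 30/100]
  10 → USB stick 1  [load 40/100]
  15 → USB stick 1  [load 55/100]
  75 → USB stick 2 (new)  [load 75/100]
  55 → USB stick 3 (new)  [load 55/100]
  75 → USB stick 4 (new)  [load 75/100]
  20 → USB stick 2  [load 95/100]
  55 → USB stick 5 (new)  [load 55/100]
  80 → USB stick 6 (new)  [load 80/100]
  55 → USB stick 7 (new)  [load 55/100]
7 USB sticks opened.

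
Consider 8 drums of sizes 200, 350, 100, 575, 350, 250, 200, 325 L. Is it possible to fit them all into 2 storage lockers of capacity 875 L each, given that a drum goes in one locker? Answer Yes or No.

Total = 2350 L; ⌈2350/875⌉ = 3.
At least 3 storage lockers are required, but only 2 are allowed.

No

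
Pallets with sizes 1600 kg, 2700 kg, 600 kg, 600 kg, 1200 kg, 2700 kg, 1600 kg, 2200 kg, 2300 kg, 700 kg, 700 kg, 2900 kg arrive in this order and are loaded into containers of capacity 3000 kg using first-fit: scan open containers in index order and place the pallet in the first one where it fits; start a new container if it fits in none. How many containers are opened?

7

  1600 → container 1 (new)  [load 1600/3000]
  2700 → container 2 (new)  [load 2700/3000]
  600 → container 1  [load 2200/3000]
  600 → container 1  [load 2800/3000]
  1200 → container 3 (new)  [load 1200/3000]
  2700 → container 4 (new)  [load 2700/3000]
  1600 → container 3  [load 2800/3000]
  2200 → container 5 (new)  [load 2200/3000]
  2300 → container 6 (new)  [load 2300/3000]
  700 → container 5  [load 2900/3000]
  700 → container 6  [load 3000/3000]
  2900 → container 7 (new)  [load 2900/3000]
7 containers opened.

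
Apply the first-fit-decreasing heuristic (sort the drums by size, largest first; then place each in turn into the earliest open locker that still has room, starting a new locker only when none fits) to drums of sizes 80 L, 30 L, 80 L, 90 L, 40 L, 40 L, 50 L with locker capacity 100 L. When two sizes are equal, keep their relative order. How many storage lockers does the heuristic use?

Sorted descending: 90, 80, 80, 50, 40, 40, 30.
  90 → locker 1 (new)  [load 90/100]
  80 → locker 2 (new)  [load 80/100]
  80 → locker 3 (new)  [load 80/100]
  50 → locker 4 (new)  [load 50/100]
  40 → locker 4  [load 90/100]
  40 → locker 5 (new)  [load 40/100]
  30 → locker 5  [load 70/100]
5 storage lockers opened.

5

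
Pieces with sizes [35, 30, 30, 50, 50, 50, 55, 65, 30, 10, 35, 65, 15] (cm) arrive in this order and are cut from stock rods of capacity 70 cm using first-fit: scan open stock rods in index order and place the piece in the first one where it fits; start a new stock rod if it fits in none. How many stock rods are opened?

  35 → stock rod 1 (new)  [load 35/70]
  30 → stock rod 1  [load 65/70]
  30 → stock rod 2 (new)  [load 30/70]
  50 → stock rod 3 (new)  [load 50/70]
  50 → stock rod 4 (new)  [load 50/70]
  50 → stock rod 5 (new)  [load 50/70]
  55 → stock rod 6 (new)  [load 55/70]
  65 → stock rod 7 (new)  [load 65/70]
  30 → stock rod 2  [load 60/70]
  10 → stock rod 2  [load 70/70]
  35 → stock rod 8 (new)  [load 35/70]
  65 → stock rod 9 (new)  [load 65/70]
  15 → stock rod 3  [load 65/70]
9 stock rods opened.

9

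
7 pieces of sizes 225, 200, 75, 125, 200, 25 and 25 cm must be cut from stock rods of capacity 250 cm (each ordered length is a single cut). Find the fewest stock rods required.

Total = 225 + 200 + 200 + 125 + 75 + 25 + 25 = 875 cm.
Lower bound: ⌈875/250⌉ = 4 stock rods.
A packing using 4 stock rods:
  stock rod 1: 225 + 25 = 250
  stock rod 2: 200 + 25 = 225
  stock rod 3: 200 = 200
  stock rod 4: 125 + 75 = 200
This matches the lower bound, so 4 is optimal.

4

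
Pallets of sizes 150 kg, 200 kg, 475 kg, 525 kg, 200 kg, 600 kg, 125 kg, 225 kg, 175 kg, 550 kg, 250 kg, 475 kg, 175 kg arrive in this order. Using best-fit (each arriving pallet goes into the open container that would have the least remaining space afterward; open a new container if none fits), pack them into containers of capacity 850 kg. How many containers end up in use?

6

  150 → container 1 (new)  [load 150/850]
  200 → container 1  [load 350/850]
  475 → container 1  [load 825/850]
  525 → container 2 (new)  [load 525/850]
  200 → container 2  [load 725/850]
  600 → container 3 (new)  [load 600/850]
  125 → container 2  [load 850/850]
  225 → container 3  [load 825/850]
  175 → container 4 (new)  [load 175/850]
  550 → container 4  [load 725/850]
  250 → container 5 (new)  [load 250/850]
  475 → container 5  [load 725/850]
  175 → container 6 (new)  [load 175/850]
6 containers opened.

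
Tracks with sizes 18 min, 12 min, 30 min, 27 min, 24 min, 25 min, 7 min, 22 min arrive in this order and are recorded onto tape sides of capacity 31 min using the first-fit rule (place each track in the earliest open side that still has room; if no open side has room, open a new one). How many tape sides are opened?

  18 → side 1 (new)  [load 18/31]
  12 → side 1  [load 30/31]
  30 → side 2 (new)  [load 30/31]
  27 → side 3 (new)  [load 27/31]
  24 → side 4 (new)  [load 24/31]
  25 → side 5 (new)  [load 25/31]
  7 → side 4  [load 31/31]
  22 → side 6 (new)  [load 22/31]
6 tape sides opened.

6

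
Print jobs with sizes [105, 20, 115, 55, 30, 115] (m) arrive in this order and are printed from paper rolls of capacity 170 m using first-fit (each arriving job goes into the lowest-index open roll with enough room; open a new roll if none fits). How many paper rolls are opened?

3

  105 → roll 1 (new)  [load 105/170]
  20 → roll 1  [load 125/170]
  115 → roll 2 (new)  [load 115/170]
  55 → roll 2  [load 170/170]
  30 → roll 1  [load 155/170]
  115 → roll 3 (new)  [load 115/170]
3 paper rolls opened.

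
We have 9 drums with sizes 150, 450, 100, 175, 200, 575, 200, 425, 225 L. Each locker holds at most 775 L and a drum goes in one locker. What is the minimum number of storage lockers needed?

4

Total = 575 + 450 + 425 + 225 + 200 + 200 + 175 + 150 + 100 = 2500 L.
Lower bound: ⌈2500/775⌉ = 4 storage lockers.
A packing using 4 storage lockers:
  locker 1: 575 + 200 = 775
  locker 2: 450 + 225 + 100 = 775
  locker 3: 425 + 200 + 150 = 775
  locker 4: 175 = 175
This matches the lower bound, so 4 is optimal.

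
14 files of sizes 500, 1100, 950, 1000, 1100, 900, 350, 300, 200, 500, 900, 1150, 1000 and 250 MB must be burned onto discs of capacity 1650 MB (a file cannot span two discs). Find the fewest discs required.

Total = 1150 + 1100 + 1100 + 1000 + 1000 + 950 + 900 + 900 + 500 + 500 + 350 + 300 + 250 + 200 = 10200 MB.
Lower bound: ⌈10200/1650⌉ = 7 discs.
Also, 8 files each exceed 825 MB, and no two of those can share a disc, so at least 8 discs are needed.
A packing using 8 discs:
  disc 1: 1150 + 500 = 1650
  disc 2: 1100 + 500 = 1600
  disc 3: 1100 + 350 + 200 = 1650
  disc 4: 1000 + 300 + 250 = 1550
  disc 5: 1000 = 1000
  disc 6: 950 = 950
  disc 7: 900 = 900
  disc 8: 900 = 900
This matches the lower bound, so 8 is optimal.

8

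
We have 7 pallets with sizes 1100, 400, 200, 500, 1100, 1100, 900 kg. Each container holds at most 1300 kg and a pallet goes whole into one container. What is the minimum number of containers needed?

Total = 1100 + 1100 + 1100 + 900 + 500 + 400 + 200 = 5300 kg.
Lower bound: ⌈5300/1300⌉ = 5 containers.
A packing using 5 containers:
  container 1: 1100 + 200 = 1300
  container 2: 1100 = 1100
  container 3: 1100 = 1100
  container 4: 900 + 400 = 1300
  container 5: 500 = 500
This matches the lower bound, so 5 is optimal.

5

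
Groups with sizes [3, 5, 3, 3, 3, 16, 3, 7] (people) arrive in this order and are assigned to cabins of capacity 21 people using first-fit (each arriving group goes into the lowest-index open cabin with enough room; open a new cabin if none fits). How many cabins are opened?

3

  3 → cabin 1 (new)  [load 3/21]
  5 → cabin 1  [load 8/21]
  3 → cabin 1  [load 11/21]
  3 → cabin 1  [load 14/21]
  3 → cabin 1  [load 17/21]
  16 → cabin 2 (new)  [load 16/21]
  3 → cabin 1  [load 20/21]
  7 → cabin 3 (new)  [load 7/21]
3 cabins opened.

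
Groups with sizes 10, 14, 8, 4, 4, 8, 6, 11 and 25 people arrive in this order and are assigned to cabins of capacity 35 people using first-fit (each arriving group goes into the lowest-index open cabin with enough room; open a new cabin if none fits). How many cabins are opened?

3

  10 → cabin 1 (new)  [load 10/35]
  14 → cabin 1  [load 24/35]
  8 → cabin 1  [load 32/35]
  4 → cabin 2 (new)  [load 4/35]
  4 → cabin 2  [load 8/35]
  8 → cabin 2  [load 16/35]
  6 → cabin 2  [load 22/35]
  11 → cabin 2  [load 33/35]
  25 → cabin 3 (new)  [load 25/35]
3 cabins opened.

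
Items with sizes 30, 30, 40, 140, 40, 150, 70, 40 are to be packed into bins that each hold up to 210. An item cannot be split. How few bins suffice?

Total = 150 + 140 + 70 + 40 + 40 + 40 + 30 + 30 = 540.
Lower bound: ⌈540/210⌉ = 3 bins.
A packing using 3 bins:
  bin 1: 150 + 40 = 190
  bin 2: 140 + 70 = 210
  bin 3: 40 + 40 + 30 + 30 = 140
This matches the lower bound, so 3 is optimal.

3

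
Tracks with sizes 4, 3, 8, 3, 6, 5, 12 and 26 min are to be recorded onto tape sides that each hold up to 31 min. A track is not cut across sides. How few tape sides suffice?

3

Total = 26 + 12 + 8 + 6 + 5 + 4 + 3 + 3 = 67 min.
Lower bound: ⌈67/31⌉ = 3 tape sides.
A packing using 3 tape sides:
  side 1: 26 + 5 = 31
  side 2: 12 + 8 + 6 + 4 = 30
  side 3: 3 + 3 = 6
This matches the lower bound, so 3 is optimal.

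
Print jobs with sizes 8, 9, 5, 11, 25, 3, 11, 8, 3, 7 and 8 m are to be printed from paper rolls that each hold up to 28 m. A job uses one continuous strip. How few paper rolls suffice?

Total = 25 + 11 + 11 + 9 + 8 + 8 + 8 + 7 + 5 + 3 + 3 = 98 m.
Lower bound: ⌈98/28⌉ = 4 paper rolls.
A packing using 4 paper rolls:
  roll 1: 25 + 3 = 28
  roll 2: 11 + 11 + 5 = 27
  roll 3: 9 + 8 + 8 + 3 = 28
  roll 4: 8 + 7 = 15
This matches the lower bound, so 4 is optimal.

4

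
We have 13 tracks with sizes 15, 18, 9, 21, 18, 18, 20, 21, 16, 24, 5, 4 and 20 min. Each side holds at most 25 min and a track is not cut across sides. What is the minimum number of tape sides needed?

10

Total = 24 + 21 + 21 + 20 + 20 + 18 + 18 + 18 + 16 + 15 + 9 + 5 + 4 = 209 min.
Lower bound: ⌈209/25⌉ = 9 tape sides.
Also, 10 tracks each exceed 25/2 min, and no two of those can share a side, so at least 10 tape sides are needed.
A packing using 10 tape sides:
  side 1: 24 = 24
  side 2: 21 + 4 = 25
  side 3: 21 = 21
  side 4: 20 + 5 = 25
  side 5: 20 = 20
  side 6: 18 = 18
  side 7: 18 = 18
  side 8: 18 = 18
  side 9: 16 + 9 = 25
  side 10: 15 = 15
This matches the lower bound, so 10 is optimal.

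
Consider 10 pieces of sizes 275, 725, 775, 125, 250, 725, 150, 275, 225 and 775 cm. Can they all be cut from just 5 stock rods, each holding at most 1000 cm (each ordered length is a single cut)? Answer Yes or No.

A valid assignment using 5 stock rods:
  stock rod 1: 775 + 225 = 1000
  stock rod 2: 775 + 150 = 925
  stock rod 3: 725 + 275 = 1000
  stock rod 4: 725 + 275 = 1000
  stock rod 5: 250 + 125 = 375
Every load is within 1000 cm, so 5 stock rods suffice.

Yes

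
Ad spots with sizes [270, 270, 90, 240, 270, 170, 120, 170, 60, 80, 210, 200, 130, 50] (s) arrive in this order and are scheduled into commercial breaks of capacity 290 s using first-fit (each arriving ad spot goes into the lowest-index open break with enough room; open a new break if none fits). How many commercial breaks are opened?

9

  270 → break 1 (new)  [load 270/290]
  270 → break 2 (new)  [load 270/290]
  90 → break 3 (new)  [load 90/290]
  240 → break 4 (new)  [load 240/290]
  270 → break 5 (new)  [load 270/290]
  170 → break 3  [load 260/290]
  120 → break 6 (new)  [load 120/290]
  170 → break 6  [load 290/290]
  60 → break 7 (new)  [load 60/290]
  80 → break 7  [load 140/290]
  210 → break 8 (new)  [load 210/290]
  200 → break 9 (new)  [load 200/290]
  130 → break 7  [load 270/290]
  50 → break 4  [load 290/290]
9 commercial breaks opened.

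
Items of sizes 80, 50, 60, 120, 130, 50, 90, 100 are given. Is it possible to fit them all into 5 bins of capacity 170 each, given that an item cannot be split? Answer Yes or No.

A valid assignment using 5 bins:
  bin 1: 130 = 130
  bin 2: 120 + 50 = 170
  bin 3: 100 + 60 = 160
  bin 4: 90 + 80 = 170
  bin 5: 50 = 50
Every load is within 170, so 5 bins suffice.

Yes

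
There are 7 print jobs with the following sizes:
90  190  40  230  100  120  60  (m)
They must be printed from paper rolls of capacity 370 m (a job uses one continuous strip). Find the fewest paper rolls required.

Total = 230 + 190 + 120 + 100 + 90 + 60 + 40 = 830 m.
Lower bound: ⌈830/370⌉ = 3 paper rolls.
A packing using 3 paper rolls:
  roll 1: 230 + 120 = 350
  roll 2: 190 + 100 + 60 = 350
  roll 3: 90 + 40 = 130
This matches the lower bound, so 3 is optimal.

3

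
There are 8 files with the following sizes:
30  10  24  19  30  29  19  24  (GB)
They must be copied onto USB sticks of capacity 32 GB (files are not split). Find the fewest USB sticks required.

Total = 30 + 30 + 29 + 24 + 24 + 19 + 19 + 10 = 185 GB.
Lower bound: ⌈185/32⌉ = 6 USB sticks.
Also, 7 files each exceed 16 GB, and no two of those can share a USB stick, so at least 7 USB sticks are needed.
A packing using 7 USB sticks:
  USB stick 1: 30 = 30
  USB stick 2: 30 = 30
  USB stick 3: 29 = 29
  USB stick 4: 24 = 24
  USB stick 5: 24 = 24
  USB stick 6: 19 + 10 = 29
  USB stick 7: 19 = 19
This matches the lower bound, so 7 is optimal.

7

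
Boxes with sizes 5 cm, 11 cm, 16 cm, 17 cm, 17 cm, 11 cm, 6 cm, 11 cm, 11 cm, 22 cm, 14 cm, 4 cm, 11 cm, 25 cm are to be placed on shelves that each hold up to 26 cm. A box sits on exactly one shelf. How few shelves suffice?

8

Total = 25 + 22 + 17 + 17 + 16 + 14 + 11 + 11 + 11 + 11 + 11 + 6 + 5 + 4 = 181 cm.
Lower bound: ⌈181/26⌉ = 7 shelves.
A packing using 8 shelves:
  shelf 1: 25 = 25
  shelf 2: 22 + 4 = 26
  shelf 3: 17 + 6 = 23
  shelf 4: 17 + 5 = 22
  shelf 5: 16 = 16
  shelf 6: 14 + 11 = 25
  shelf 7: 11 + 11 = 22
  shelf 8: 11 + 11 = 22
No arrangement into 7 shelves stays within capacity, so 8 is optimal.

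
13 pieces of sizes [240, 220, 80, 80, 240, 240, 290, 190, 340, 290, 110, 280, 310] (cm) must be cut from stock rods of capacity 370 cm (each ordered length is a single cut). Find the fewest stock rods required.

Total = 340 + 310 + 290 + 290 + 280 + 240 + 240 + 240 + 220 + 190 + 110 + 80 + 80 = 2910 cm.
Lower bound: ⌈2910/370⌉ = 8 stock rods.
Also, 10 pieces each exceed 185 cm, and no two of those can share a stock rod, so at least 10 stock rods are needed.
A packing using 10 stock rods:
  stock rod 1: 340 = 340
  stock rod 2: 310 = 310
  stock rod 3: 290 + 80 = 370
  stock rod 4: 290 + 80 = 370
  stock rod 5: 280 = 280
  stock rod 6: 240 + 110 = 350
  stock rod 7: 240 = 240
  stock rod 8: 240 = 240
  stock rod 9: 220 = 220
  stock rod 10: 190 = 190
This matches the lower bound, so 10 is optimal.

10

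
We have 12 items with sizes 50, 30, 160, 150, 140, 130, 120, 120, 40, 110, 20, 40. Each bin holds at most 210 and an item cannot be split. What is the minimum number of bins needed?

Total = 160 + 150 + 140 + 130 + 120 + 120 + 110 + 50 + 40 + 40 + 30 + 20 = 1110.
Lower bound: ⌈1110/210⌉ = 6 bins.
Also, 7 items each exceed 105, and no two of those can share a bin, so at least 7 bins are needed.
A packing using 7 bins:
  bin 1: 160 + 50 = 210
  bin 2: 150 + 40 + 20 = 210
  bin 3: 140 + 40 + 30 = 210
  bin 4: 130 = 130
  bin 5: 120 = 120
  bin 6: 120 = 120
  bin 7: 110 = 110
This matches the lower bound, so 7 is optimal.

7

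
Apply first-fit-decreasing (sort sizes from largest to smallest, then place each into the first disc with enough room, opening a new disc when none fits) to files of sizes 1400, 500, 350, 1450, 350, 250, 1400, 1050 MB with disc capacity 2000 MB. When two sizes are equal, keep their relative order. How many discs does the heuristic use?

4

Sorted descending: 1450, 1400, 1400, 1050, 500, 350, 350, 250.
  1450 → disc 1 (new)  [load 1450/2000]
  1400 → disc 2 (new)  [load 1400/2000]
  1400 → disc 3 (new)  [load 1400/2000]
  1050 → disc 4 (new)  [load 1050/2000]
  500 → disc 1  [load 1950/2000]
  350 → disc 2  [load 1750/2000]
  350 → disc 3  [load 1750/2000]
  250 → disc 2  [load 2000/2000]
4 discs opened.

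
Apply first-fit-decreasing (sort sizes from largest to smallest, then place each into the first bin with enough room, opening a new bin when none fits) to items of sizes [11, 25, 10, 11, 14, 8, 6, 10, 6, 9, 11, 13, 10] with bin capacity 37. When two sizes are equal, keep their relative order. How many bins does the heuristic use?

5

Sorted descending: 25, 14, 13, 11, 11, 11, 10, 10, 10, 9, 8, 6, 6.
  25 → bin 1 (new)  [load 25/37]
  14 → bin 2 (new)  [load 14/37]
  13 → bin 2  [load 27/37]
  11 → bin 1  [load 36/37]
  11 → bin 3 (new)  [load 11/37]
  11 → bin 3  [load 22/37]
  10 → bin 2  [load 37/37]
  10 → bin 3  [load 32/37]
  10 → bin 4 (new)  [load 10/37]
  9 → bin 4  [load 19/37]
  8 → bin 4  [load 27/37]
  6 → bin 4  [load 33/37]
  6 → bin 5 (new)  [load 6/37]
5 bins opened.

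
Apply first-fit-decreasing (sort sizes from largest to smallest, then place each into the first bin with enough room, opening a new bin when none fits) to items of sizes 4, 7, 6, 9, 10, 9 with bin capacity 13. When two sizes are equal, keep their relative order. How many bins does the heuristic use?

Sorted descending: 10, 9, 9, 7, 6, 4.
  10 → bin 1 (new)  [load 10/13]
  9 → bin 2 (new)  [load 9/13]
  9 → bin 3 (new)  [load 9/13]
  7 → bin 4 (new)  [load 7/13]
  6 → bin 4  [load 13/13]
  4 → bin 2  [load 13/13]
4 bins opened.

4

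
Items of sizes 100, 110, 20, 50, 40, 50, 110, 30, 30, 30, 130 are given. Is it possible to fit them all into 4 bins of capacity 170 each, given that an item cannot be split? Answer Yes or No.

No

Total = 700; ⌈700/170⌉ = 5.
At least 5 bins are required, but only 4 are allowed.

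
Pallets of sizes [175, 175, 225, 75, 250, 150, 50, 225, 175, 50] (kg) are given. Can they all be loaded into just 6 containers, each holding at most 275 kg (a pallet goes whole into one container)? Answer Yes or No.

Total = 1550 kg; ⌈1550/275⌉ = 6.
7 pallets each exceed half the capacity and cannot share a container, forcing at least 7 containers.
At least 7 containers are required, but only 6 are allowed.

No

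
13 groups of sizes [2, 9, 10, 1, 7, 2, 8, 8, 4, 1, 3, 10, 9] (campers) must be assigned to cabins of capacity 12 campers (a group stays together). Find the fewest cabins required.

7

Total = 10 + 10 + 9 + 9 + 8 + 8 + 7 + 4 + 3 + 2 + 2 + 1 + 1 = 74 campers.
Lower bound: ⌈74/12⌉ = 7 cabins.
A packing using 7 cabins:
  cabin 1: 10 + 2 = 12
  cabin 2: 10 + 2 = 12
  cabin 3: 9 + 3 = 12
  cabin 4: 9 + 1 + 1 = 11
  cabin 5: 8 + 4 = 12
  cabin 6: 8 = 8
  cabin 7: 7 = 7
This matches the lower bound, so 7 is optimal.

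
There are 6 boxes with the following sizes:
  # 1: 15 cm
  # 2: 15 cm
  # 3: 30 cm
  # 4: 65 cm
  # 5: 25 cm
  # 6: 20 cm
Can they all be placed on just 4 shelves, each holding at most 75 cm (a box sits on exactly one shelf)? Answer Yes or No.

Yes

A valid assignment using 3 shelves:
  shelf 1: 65 = 65
  shelf 2: 30 + 25 + 20 = 75
  shelf 3: 15 + 15 = 30
That uses only 3 ≤ 4, so 4 shelves are enough.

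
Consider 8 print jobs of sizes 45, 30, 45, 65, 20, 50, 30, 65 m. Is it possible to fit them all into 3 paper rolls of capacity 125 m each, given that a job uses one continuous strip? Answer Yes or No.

A valid assignment using 3 paper rolls:
  roll 1: 65 + 50 = 115
  roll 2: 65 + 45 = 110
  roll 3: 45 + 30 + 30 + 20 = 125
Every load is within 125 m, so 3 paper rolls suffice.

Yes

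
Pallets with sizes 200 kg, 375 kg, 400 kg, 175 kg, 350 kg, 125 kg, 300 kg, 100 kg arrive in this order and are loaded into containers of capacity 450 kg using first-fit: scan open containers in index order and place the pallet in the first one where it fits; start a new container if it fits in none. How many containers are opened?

  200 → container 1 (new)  [load 200/450]
  375 → container 2 (new)  [load 375/450]
  400 → container 3 (new)  [load 400/450]
  175 → container 1  [load 375/450]
  350 → container 4 (new)  [load 350/450]
  125 → container 5 (new)  [load 125/450]
  300 → container 5  [load 425/450]
  100 → container 4  [load 450/450]
5 containers opened.

5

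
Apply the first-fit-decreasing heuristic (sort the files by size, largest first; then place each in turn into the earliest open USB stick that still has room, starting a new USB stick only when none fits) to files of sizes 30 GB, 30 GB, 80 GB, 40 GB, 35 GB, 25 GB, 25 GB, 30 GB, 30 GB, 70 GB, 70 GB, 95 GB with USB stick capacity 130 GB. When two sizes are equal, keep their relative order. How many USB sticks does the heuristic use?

Sorted descending: 95, 80, 70, 70, 40, 35, 30, 30, 30, 30, 25, 25.
  95 → USB stick 1 (new)  [load 95/130]
  80 → USB stick 2 (new)  [load 80/130]
  70 → USB stick 3 (new)  [load 70/130]
  70 → USB stick 4 (new)  [load 70/130]
  40 → USB stick 2  [load 120/130]
  35 → USB stick 1  [load 130/130]
  30 → USB stick 3  [load 100/130]
  30 → USB stick 3  [load 130/130]
  30 → USB stick 4  [load 100/130]
  30 → USB stick 4  [load 130/130]
  25 → USB stick 5 (new)  [load 25/130]
  25 → USB stick 5  [load 50/130]
5 USB sticks opened.

5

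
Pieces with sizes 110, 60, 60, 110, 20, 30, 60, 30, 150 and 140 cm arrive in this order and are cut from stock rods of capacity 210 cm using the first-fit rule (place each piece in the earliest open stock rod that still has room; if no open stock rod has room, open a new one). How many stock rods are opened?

  110 → stock rod 1 (new)  [load 110/210]
  60 → stock rod 1  [load 170/210]
  60 → stock rod 2 (new)  [load 60/210]
  110 → stock rod 2  [load 170/210]
  20 → stock rod 1  [load 190/210]
  30 → stock rod 2  [load 200/210]
  60 → stock rod 3 (new)  [load 60/210]
  30 → stock rod 3  [load 90/210]
  150 → stock rod 4 (new)  [load 150/210]
  140 → stock rod 5 (new)  [load 140/210]
5 stock rods opened.

5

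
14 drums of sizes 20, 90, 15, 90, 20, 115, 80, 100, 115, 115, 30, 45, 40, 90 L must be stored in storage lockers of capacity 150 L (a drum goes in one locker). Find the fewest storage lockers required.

Total = 115 + 115 + 115 + 100 + 90 + 90 + 90 + 80 + 45 + 40 + 30 + 20 + 20 + 15 = 965 L.
Lower bound: ⌈965/150⌉ = 7 storage lockers.
Also, 8 drums each exceed 75 L, and no two of those can share a locker, so at least 8 storage lockers are needed.
A packing using 8 storage lockers:
  locker 1: 115 + 30 = 145
  locker 2: 115 + 20 + 15 = 150
  locker 3: 115 + 20 = 135
  locker 4: 100 + 45 = 145
  locker 5: 90 + 40 = 130
  locker 6: 90 = 90
  locker 7: 90 = 90
  locker 8: 80 = 80
This matches the lower bound, so 8 is optimal.

8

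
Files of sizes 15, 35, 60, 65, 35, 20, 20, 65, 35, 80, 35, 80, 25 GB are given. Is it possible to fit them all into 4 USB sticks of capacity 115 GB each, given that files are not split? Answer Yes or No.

No

Total = 570 GB; ⌈570/115⌉ = 5.
At least 5 USB sticks are required, but only 4 are allowed.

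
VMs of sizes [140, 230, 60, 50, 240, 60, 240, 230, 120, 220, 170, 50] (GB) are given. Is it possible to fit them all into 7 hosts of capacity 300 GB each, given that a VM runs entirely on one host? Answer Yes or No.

Yes

A valid assignment using 7 hosts:
  host 1: 240 + 60 = 300
  host 2: 240 + 60 = 300
  host 3: 230 + 50 = 280
  host 4: 230 + 50 = 280
  host 5: 220 = 220
  host 6: 170 + 120 = 290
  host 7: 140 = 140
Every load is within 300 GB, so 7 hosts suffice.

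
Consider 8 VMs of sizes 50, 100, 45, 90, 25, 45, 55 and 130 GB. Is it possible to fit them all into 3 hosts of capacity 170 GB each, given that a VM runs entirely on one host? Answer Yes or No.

Total = 540 GB; ⌈540/170⌉ = 4.
At least 4 hosts are required, but only 3 are allowed.

No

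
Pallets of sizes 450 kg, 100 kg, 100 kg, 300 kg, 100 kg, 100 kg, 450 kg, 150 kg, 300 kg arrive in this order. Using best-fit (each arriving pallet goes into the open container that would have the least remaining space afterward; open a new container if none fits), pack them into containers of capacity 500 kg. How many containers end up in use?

5

  450 → container 1 (new)  [load 450/500]
  100 → container 2 (new)  [load 100/500]
  100 → container 2  [load 200/500]
  300 → container 2  [load 500/500]
  100 → container 3 (new)  [load 100/500]
  100 → container 3  [load 200/500]
  450 → container 4 (new)  [load 450/500]
  150 → container 3  [load 350/500]
  300 → container 5 (new)  [load 300/500]
5 containers opened.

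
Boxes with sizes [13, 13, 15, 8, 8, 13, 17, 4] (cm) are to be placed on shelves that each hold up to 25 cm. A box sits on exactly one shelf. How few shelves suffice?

Total = 17 + 15 + 13 + 13 + 13 + 8 + 8 + 4 = 91 cm.
Lower bound: ⌈91/25⌉ = 4 shelves.
Also, 5 boxes each exceed 25/2 cm, and no two of those can share a shelf, so at least 5 shelves are needed.
A packing using 5 shelves:
  shelf 1: 17 + 8 = 25
  shelf 2: 15 + 8 = 23
  shelf 3: 13 + 4 = 17
  shelf 4: 13 = 13
  shelf 5: 13 = 13
This matches the lower bound, so 5 is optimal.

5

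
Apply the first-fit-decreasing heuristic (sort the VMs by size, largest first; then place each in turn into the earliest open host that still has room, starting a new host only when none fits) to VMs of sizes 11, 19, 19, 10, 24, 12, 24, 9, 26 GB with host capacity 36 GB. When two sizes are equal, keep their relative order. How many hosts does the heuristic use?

Sorted descending: 26, 24, 24, 19, 19, 12, 11, 10, 9.
  26 → host 1 (new)  [load 26/36]
  24 → host 2 (new)  [load 24/36]
  24 → host 3 (new)  [load 24/36]
  19 → host 4 (new)  [load 19/36]
  19 → host 5 (new)  [load 19/36]
  12 → host 2  [load 36/36]
  11 → host 3  [load 35/36]
  10 → host 1  [load 36/36]
  9 → host 4  [load 28/36]
5 hosts opened.

5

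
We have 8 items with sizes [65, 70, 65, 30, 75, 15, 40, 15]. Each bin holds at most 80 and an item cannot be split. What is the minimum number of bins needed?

Total = 75 + 70 + 65 + 65 + 40 + 30 + 15 + 15 = 375.
Lower bound: ⌈375/80⌉ = 5 bins.
A packing using 5 bins:
  bin 1: 75 = 75
  bin 2: 70 = 70
  bin 3: 65 + 15 = 80
  bin 4: 65 + 15 = 80
  bin 5: 40 + 30 = 70
This matches the lower bound, so 5 is optimal.

5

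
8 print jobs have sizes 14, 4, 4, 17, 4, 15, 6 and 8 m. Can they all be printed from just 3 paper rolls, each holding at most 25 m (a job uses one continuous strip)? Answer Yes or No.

Yes

A valid assignment using 3 paper rolls:
  roll 1: 17 + 8 = 25
  roll 2: 15 + 6 + 4 = 25
  roll 3: 14 + 4 + 4 = 22
Every load is within 25 m, so 3 paper rolls suffice.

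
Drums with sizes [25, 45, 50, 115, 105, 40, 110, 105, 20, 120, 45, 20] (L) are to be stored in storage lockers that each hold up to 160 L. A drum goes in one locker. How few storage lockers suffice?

6

Total = 120 + 115 + 110 + 105 + 105 + 50 + 45 + 45 + 40 + 25 + 20 + 20 = 800 L.
Lower bound: ⌈800/160⌉ = 5 storage lockers.
A packing using 6 storage lockers:
  locker 1: 120 + 40 = 160
  locker 2: 115 + 45 = 160
  locker 3: 110 + 50 = 160
  locker 4: 105 + 45 = 150
  locker 5: 105 + 25 + 20 = 150
  locker 6: 20 = 20
No arrangement into 5 storage lockers stays within capacity, so 6 is optimal.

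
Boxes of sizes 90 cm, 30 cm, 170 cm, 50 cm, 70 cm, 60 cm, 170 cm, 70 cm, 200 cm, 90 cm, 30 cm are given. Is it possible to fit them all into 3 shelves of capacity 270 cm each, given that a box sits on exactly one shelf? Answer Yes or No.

No

Total = 1030 cm; ⌈1030/270⌉ = 4.
At least 4 shelves are required, but only 3 are allowed.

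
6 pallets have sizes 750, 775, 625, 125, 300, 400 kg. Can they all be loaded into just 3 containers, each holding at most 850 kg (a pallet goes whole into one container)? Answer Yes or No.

Total = 2975 kg; ⌈2975/850⌉ = 4.
At least 4 containers are required, but only 3 are allowed.

No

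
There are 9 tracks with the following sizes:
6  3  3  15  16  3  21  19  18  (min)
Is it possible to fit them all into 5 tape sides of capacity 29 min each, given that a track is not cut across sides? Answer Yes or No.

Yes

A valid assignment using 5 tape sides:
  side 1: 21 + 6 = 27
  side 2: 19 + 3 + 3 + 3 = 28
  side 3: 18 = 18
  side 4: 16 = 16
  side 5: 15 = 15
Every load is within 29 min, so 5 tape sides suffice.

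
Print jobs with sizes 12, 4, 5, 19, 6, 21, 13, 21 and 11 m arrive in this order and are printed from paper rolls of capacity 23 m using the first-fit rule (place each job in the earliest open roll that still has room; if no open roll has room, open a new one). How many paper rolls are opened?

6

  12 → roll 1 (new)  [load 12/23]
  4 → roll 1  [load 16/23]
  5 → roll 1  [load 21/23]
  19 → roll 2 (new)  [load 19/23]
  6 → roll 3 (new)  [load 6/23]
  21 → roll 4 (new)  [load 21/23]
  13 → roll 3  [load 19/23]
  21 → roll 5 (new)  [load 21/23]
  11 → roll 6 (new)  [load 11/23]
6 paper rolls opened.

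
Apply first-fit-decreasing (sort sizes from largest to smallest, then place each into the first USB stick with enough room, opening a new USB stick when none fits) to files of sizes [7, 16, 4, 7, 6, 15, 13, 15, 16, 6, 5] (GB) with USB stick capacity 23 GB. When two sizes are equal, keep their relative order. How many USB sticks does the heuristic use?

5

Sorted descending: 16, 16, 15, 15, 13, 7, 7, 6, 6, 5, 4.
  16 → USB stick 1 (new)  [load 16/23]
  16 → USB stick 2 (new)  [load 16/23]
  15 → USB stick 3 (new)  [load 15/23]
  15 → USB stick 4 (new)  [load 15/23]
  13 → USB stick 5 (new)  [load 13/23]
  7 → USB stick 1  [load 23/23]
  7 → USB stick 2  [load 23/23]
  6 → USB stick 3  [load 21/23]
  6 → USB stick 4  [load 21/23]
  5 → USB stick 5  [load 18/23]
  4 → USB stick 5  [load 22/23]
5 USB sticks opened.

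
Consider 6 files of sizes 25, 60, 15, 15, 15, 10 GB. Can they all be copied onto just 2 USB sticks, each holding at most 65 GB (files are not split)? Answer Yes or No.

No

Total = 140 GB; ⌈140/65⌉ = 3.
At least 3 USB sticks are required, but only 2 are allowed.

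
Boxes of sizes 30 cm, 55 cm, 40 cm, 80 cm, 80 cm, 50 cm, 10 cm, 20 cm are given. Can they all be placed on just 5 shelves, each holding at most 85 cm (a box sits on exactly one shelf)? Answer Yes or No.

Yes

A valid assignment using 5 shelves:
  shelf 1: 80 = 80
  shelf 2: 80 = 80
  shelf 3: 55 + 30 = 85
  shelf 4: 50 + 20 + 10 = 80
  shelf 5: 40 = 40
Every load is within 85 cm, so 5 shelves suffice.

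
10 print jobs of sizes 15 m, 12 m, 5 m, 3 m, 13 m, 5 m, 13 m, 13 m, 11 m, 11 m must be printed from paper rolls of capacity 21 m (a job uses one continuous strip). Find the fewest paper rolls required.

7

Total = 15 + 13 + 13 + 13 + 12 + 11 + 11 + 5 + 5 + 3 = 101 m.
Lower bound: ⌈101/21⌉ = 5 paper rolls.
Also, 7 print jobs each exceed 21/2 m, and no two of those can share a roll, so at least 7 paper rolls are needed.
A packing using 7 paper rolls:
  roll 1: 15 + 5 = 20
  roll 2: 13 + 5 + 3 = 21
  roll 3: 13 = 13
  roll 4: 13 = 13
  roll 5: 12 = 12
  roll 6: 11 = 11
  roll 7: 11 = 11
This matches the lower bound, so 7 is optimal.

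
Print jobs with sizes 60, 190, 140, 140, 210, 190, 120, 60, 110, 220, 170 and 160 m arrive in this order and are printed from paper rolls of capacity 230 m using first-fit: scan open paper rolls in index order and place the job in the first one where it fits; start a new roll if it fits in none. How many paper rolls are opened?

9

  60 → roll 1 (new)  [load 60/230]
  190 → roll 2 (new)  [load 190/230]
  140 → roll 1  [load 200/230]
  140 → roll 3 (new)  [load 140/230]
  210 → roll 4 (new)  [load 210/230]
  190 → roll 5 (new)  [load 190/230]
  120 → roll 6 (new)  [load 120/230]
  60 → roll 3  [load 200/230]
  110 → roll 6  [load 230/230]
  220 → roll 7 (new)  [load 220/230]
  170 → roll 8 (new)  [load 170/230]
  160 → roll 9 (new)  [load 160/230]
9 paper rolls opened.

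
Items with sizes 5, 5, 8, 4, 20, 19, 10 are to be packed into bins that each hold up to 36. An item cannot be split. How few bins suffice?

2

Total = 20 + 19 + 10 + 8 + 5 + 5 + 4 = 71.
Lower bound: ⌈71/36⌉ = 2 bins.
A packing using 2 bins:
  bin 1: 20 + 10 + 5 = 35
  bin 2: 19 + 8 + 5 + 4 = 36
This matches the lower bound, so 2 is optimal.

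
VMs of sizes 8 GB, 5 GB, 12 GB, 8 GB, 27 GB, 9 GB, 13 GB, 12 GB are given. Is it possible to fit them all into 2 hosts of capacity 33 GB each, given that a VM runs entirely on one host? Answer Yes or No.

Total = 94 GB; ⌈94/33⌉ = 3.
At least 3 hosts are required, but only 2 are allowed.

No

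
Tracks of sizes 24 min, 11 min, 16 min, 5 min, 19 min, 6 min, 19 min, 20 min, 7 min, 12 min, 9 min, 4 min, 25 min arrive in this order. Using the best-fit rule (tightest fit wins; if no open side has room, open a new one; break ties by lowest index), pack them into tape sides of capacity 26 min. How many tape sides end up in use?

  24 → side 1 (new)  [load 24/26]
  11 → side 2 (new)  [load 11/26]
  16 → side 3 (new)  [load 16/26]
  5 → side 3  [load 21/26]
  19 → side 4 (new)  [load 19/26]
  6 → side 4  [load 25/26]
  19 → side 5 (new)  [load 19/26]
  20 → side 6 (new)  [load 20/26]
  7 → side 5  [load 26/26]
  12 → side 2  [load 23/26]
  9 → side 7 (new)  [load 9/26]
  4 → side 3  [load 25/26]
  25 → side 8 (new)  [load 25/26]
8 tape sides opened.

8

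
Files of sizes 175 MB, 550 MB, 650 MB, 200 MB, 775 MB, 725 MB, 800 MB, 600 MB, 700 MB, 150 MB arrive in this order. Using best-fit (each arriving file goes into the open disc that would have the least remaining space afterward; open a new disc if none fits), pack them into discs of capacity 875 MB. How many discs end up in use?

  175 → disc 1 (new)  [load 175/875]
  550 → disc 1  [load 725/875]
  650 → disc 2 (new)  [load 650/875]
  200 → disc 2  [load 850/875]
  775 → disc 3 (new)  [load 775/875]
  725 → disc 4 (new)  [load 725/875]
  800 → disc 5 (new)  [load 800/875]
  600 → disc 6 (new)  [load 600/875]
  700 → disc 7 (new)  [load 700/875]
  150 → disc 1  [load 875/875]
7 discs opened.

7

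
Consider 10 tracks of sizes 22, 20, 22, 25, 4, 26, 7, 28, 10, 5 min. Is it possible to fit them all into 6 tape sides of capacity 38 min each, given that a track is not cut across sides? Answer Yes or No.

A valid assignment using 6 tape sides:
  side 1: 28 + 10 = 38
  side 2: 26 + 7 + 5 = 38
  side 3: 25 + 4 = 29
  side 4: 22 = 22
  side 5: 22 = 22
  side 6: 20 = 20
Every load is within 38 min, so 6 tape sides suffice.

Yes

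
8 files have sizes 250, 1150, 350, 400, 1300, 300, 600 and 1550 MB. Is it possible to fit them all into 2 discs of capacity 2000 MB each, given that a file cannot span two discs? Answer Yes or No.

No

Total = 5900 MB; ⌈5900/2000⌉ = 3.
At least 3 discs are required, but only 2 are allowed.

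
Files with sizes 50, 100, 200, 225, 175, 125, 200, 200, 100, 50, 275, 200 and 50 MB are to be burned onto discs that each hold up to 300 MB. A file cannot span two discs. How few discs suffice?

7

Total = 275 + 225 + 200 + 200 + 200 + 200 + 175 + 125 + 100 + 100 + 50 + 50 + 50 = 1950 MB.
Lower bound: ⌈1950/300⌉ = 7 discs.
A packing using 7 discs:
  disc 1: 275 = 275
  disc 2: 225 + 50 = 275
  disc 3: 200 + 100 = 300
  disc 4: 200 + 100 = 300
  disc 5: 200 + 50 + 50 = 300
  disc 6: 200 = 200
  disc 7: 175 + 125 = 300
This matches the lower bound, so 7 is optimal.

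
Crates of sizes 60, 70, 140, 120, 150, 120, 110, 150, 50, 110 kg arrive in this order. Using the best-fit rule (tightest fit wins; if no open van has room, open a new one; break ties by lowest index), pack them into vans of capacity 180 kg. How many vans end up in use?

  60 → van 1 (new)  [load 60/180]
  70 → van 1  [load 130/180]
  140 → van 2 (new)  [load 140/180]
  120 → van 3 (new)  [load 120/180]
  150 → van 4 (new)  [load 150/180]
  120 → van 5 (new)  [load 120/180]
  110 → van 6 (new)  [load 110/180]
  150 → van 7 (new)  [load 150/180]
  50 → van 1  [load 180/180]
  110 → van 8 (new)  [load 110/180]
8 vans opened.

8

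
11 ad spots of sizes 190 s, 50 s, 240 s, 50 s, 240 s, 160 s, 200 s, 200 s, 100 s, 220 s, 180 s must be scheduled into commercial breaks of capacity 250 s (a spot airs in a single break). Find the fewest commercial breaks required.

9

Total = 240 + 240 + 220 + 200 + 200 + 190 + 180 + 160 + 100 + 50 + 50 = 1830 s.
Lower bound: ⌈1830/250⌉ = 8 commercial breaks.
A packing using 9 commercial breaks:
  break 1: 240 = 240
  break 2: 240 = 240
  break 3: 220 = 220
  break 4: 200 + 50 = 250
  break 5: 200 + 50 = 250
  break 6: 190 = 190
  break 7: 180 = 180
  break 8: 160 = 160
  break 9: 100 = 100
No arrangement into 8 commercial breaks stays within capacity, so 9 is optimal.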